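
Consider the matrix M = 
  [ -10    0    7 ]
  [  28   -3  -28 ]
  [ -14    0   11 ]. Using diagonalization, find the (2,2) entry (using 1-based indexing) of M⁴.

Characteristic polynomial: t^3 + 2t^2 - 15t - 36 = (t - 4)(t + 3)^2, so the eigenvalues are -3, -3, 4.
t=4: eigenvector (-1, 4, -2).
t=-3: eigenvector (0, 1, 0).
t=-3: eigenvector (1, -2, 1).
P = [[-1, 0, 1], [4, 1, -2], [-2, 0, 1]], D = diag(4, -3, -3), P⁻¹ = [[1, 0, -1], [0, 1, 2], [2, 0, -1]].
M⁴ = P·diag(256, 81, 81)·P⁻¹ = [[-94, 0, 175], [700, 81, -700], [-350, 0, 431]].
The requested entry is 81.

81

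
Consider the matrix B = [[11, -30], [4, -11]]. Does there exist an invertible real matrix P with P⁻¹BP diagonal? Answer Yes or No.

Yes

Characteristic polynomial: p(λ) = λ^2 - 1 = (λ - 1)(λ + 1).
All 2 eigenvalues are distinct, so B is diagonalizable.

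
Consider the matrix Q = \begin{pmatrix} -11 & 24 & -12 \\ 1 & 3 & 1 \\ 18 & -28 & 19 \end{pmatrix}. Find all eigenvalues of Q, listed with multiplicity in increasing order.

Characteristic polynomial: p(λ) = λ^3 - 11λ^2 + 35λ - 25 = (λ - 5)^2(λ - 1).
Roots (with multiplicity): 1, 5, 5.

1, 5, 5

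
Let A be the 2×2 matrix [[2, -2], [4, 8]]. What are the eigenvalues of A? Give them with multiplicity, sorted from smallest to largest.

4, 6

Characteristic polynomial: p(s) = s^2 - 10s + 24 = (s - 6)(s - 4).
Roots (with multiplicity): 4, 6.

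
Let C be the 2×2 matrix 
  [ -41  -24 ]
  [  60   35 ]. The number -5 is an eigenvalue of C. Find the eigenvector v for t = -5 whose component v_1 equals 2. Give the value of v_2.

-3

C + 5I = [[-36, -24], [60, 40]].
Solving (C + 5I)v = 0 gives the eigenspace spanned by (2, -3).
With v_1 = 2, v = (2, -3), so v_2 = -3.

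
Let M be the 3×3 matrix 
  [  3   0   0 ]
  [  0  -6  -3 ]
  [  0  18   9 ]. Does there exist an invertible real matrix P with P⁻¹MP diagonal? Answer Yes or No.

Characteristic polynomial: p(s) = s^3 - 6s^2 + 9s = s(s - 3)^2.
s = 3 has algebraic multiplicity 2; rank(M − 3I) = 1, so geometric multiplicity = 2.
Every eigenvalue has geometric = algebraic multiplicity, so M is diagonalizable.

Yes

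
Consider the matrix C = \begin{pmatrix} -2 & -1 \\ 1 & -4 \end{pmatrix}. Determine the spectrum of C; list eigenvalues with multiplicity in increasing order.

-3, -3

Characteristic polynomial: p(λ) = λ^2 + 6λ + 9 = (λ + 3)^2.
Roots (with multiplicity): -3, -3.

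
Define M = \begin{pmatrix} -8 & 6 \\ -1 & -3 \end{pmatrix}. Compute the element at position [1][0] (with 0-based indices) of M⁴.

671

Characteristic polynomial: r^2 + 11r + 30 = (r + 5)(r + 6), so the eigenvalues are -6, -5.
r=-5: eigenvector (2, 1).
r=-6: eigenvector (3, 1).
P = [[2, 3], [1, 1]], D = diag(-5, -6), P⁻¹ = [[-1, 3], [1, -2]].
M⁴ = P·diag(625, 1296)·P⁻¹ = [[2638, -4026], [671, -717]].
The requested entry is 671.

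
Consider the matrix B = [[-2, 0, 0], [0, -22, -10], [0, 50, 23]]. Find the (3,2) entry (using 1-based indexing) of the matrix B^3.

Characteristic polynomial: s^3 + s^2 - 8s - 12 = (s - 3)(s + 2)^2, so the eigenvalues are -2, -2, 3.
s=-2: eigenvector (1, -1, 2).
s=-2: eigenvector (0, 1, -2).
s=3: eigenvector (0, -2, 5).
P = [[1, 0, 0], [-1, 1, -2], [2, -2, 5]], D = diag(-2, -2, 3), P⁻¹ = [[1, 0, 0], [1, 5, 2], [0, 2, 1]].
B³ = P·diag(-8, -8, 27)·P⁻¹ = [[-8, 0, 0], [0, -148, -70], [0, 350, 167]].
The requested entry is 350.

350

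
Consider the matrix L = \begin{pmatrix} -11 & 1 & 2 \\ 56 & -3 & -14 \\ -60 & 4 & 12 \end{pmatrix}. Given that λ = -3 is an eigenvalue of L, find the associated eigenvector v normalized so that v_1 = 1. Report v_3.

4

L + 3I = [[-8, 1, 2], [56, 0, -14], [-60, 4, 15]].
Solving (L + 3I)v = 0 gives the eigenspace spanned by (1, 0, 4).
With v_1 = 1, v = (1, 0, 4), so v_3 = 4.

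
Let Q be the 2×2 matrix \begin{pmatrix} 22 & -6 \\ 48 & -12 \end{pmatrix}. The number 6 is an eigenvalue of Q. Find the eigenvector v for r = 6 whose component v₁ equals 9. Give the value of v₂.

24

Q − 6I = [[16, -6], [48, -18]].
Solving (Q − 6I)v = 0 gives the eigenspace spanned by (9, 24).
With v₁ = 9, v = (9, 24), so v₂ = 24.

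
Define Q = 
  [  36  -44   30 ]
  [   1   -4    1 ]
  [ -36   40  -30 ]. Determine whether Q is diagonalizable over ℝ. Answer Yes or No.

No

Characteristic polynomial: p(t) = t^3 - 2t^2 - 20t - 24 = (t - 6)(t + 2)^2.
t = -2 has algebraic multiplicity 2; rank(Q + 2I) = 2, so geometric multiplicity = 1.
Geometric multiplicity < algebraic multiplicity, so Q is not diagonalizable.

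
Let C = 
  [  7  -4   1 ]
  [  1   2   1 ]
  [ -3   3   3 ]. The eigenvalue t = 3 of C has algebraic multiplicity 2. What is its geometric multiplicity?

C − 3I = [[4, -4, 1], [1, -1, 1], [-3, 3, 0]].
This matrix has rank 2, so its null space has dimension 3 − 2 = 1.

1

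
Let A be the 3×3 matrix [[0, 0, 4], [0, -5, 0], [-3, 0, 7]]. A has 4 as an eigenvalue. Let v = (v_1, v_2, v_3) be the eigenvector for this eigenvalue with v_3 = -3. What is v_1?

A − 4I = [[-4, 0, 4], [0, -9, 0], [-3, 0, 3]].
Solving (A − 4I)v = 0 gives the eigenspace spanned by (-3, 0, -3).
With v_3 = -3, v = (-3, 0, -3), so v_1 = -3.

-3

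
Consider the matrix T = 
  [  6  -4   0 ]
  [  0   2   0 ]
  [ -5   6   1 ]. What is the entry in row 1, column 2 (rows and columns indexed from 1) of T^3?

Characteristic polynomial: μ^3 - 9μ^2 + 20μ - 12 = (μ - 6)(μ - 2)(μ - 1), so the eigenvalues are 1, 2, 6.
μ=6: eigenvector (1, 0, -1).
μ=2: eigenvector (1, 1, 1).
μ=1: eigenvector (0, 0, 1).
P = [[1, 1, 0], [0, 1, 0], [-1, 1, 1]], D = diag(6, 2, 1), P⁻¹ = [[1, -1, 0], [0, 1, 0], [1, -2, 1]].
T³ = P·diag(216, 8, 1)·P⁻¹ = [[216, -208, 0], [0, 8, 0], [-215, 222, 1]].
The requested entry is -208.

-208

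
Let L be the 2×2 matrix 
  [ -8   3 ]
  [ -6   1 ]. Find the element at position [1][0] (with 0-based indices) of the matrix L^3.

-234

Characteristic polynomial: r^2 + 7r + 10 = (r + 2)(r + 5), so the eigenvalues are -5, -2.
r=-5: eigenvector (-1, -1).
r=-2: eigenvector (1, 2).
P = [[-1, 1], [-1, 2]], D = diag(-5, -2), P⁻¹ = [[-2, 1], [-1, 1]].
L³ = P·diag(-125, -8)·P⁻¹ = [[-242, 117], [-234, 109]].
The requested entry is -234.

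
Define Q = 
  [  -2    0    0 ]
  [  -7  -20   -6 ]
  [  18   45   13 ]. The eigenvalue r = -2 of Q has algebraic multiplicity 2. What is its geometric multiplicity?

1

Q + 2I = [[0, 0, 0], [-7, -18, -6], [18, 45, 15]].
This matrix has rank 2, so its null space has dimension 3 − 2 = 1.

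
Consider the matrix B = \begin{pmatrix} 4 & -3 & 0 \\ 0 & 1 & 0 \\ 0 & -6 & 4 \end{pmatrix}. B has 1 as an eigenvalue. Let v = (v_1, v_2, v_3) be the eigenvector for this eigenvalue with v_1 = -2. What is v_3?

-4

B − 1I = [[3, -3, 0], [0, 0, 0], [0, -6, 3]].
Solving (B − 1I)v = 0 gives the eigenspace spanned by (-2, -2, -4).
With v_1 = -2, v = (-2, -2, -4), so v_3 = -4.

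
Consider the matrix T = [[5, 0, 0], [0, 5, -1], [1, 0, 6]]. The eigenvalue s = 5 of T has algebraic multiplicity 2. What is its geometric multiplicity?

1

T − 5I = [[0, 0, 0], [0, 0, -1], [1, 0, 1]].
This matrix has rank 2, so its null space has dimension 3 − 2 = 1.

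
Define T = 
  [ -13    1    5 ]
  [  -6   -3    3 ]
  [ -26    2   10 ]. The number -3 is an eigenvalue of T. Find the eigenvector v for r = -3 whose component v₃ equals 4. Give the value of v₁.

T + 3I = [[-10, 1, 5], [-6, 0, 3], [-26, 2, 13]].
Solving (T + 3I)v = 0 gives the eigenspace spanned by (2, 0, 4).
With v₃ = 4, v = (2, 0, 4), so v₁ = 2.

2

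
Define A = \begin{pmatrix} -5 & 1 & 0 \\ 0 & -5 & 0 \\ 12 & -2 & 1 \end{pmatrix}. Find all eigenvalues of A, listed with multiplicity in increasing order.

-5, -5, 1

Characteristic polynomial: p(t) = t^3 + 9t^2 + 15t - 25 = (t - 1)(t + 5)^2.
Roots (with multiplicity): -5, -5, 1.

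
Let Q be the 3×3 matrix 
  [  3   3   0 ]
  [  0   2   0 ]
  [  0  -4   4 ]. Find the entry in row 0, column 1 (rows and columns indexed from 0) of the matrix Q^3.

57

Characteristic polynomial: r^3 - 9r^2 + 26r - 24 = (r - 4)(r - 3)(r - 2), so the eigenvalues are 2, 3, 4.
r=2: eigenvector (-3, 1, 2).
r=3: eigenvector (1, 0, 0).
r=4: eigenvector (0, 0, 1).
P = [[-3, 1, 0], [1, 0, 0], [2, 0, 1]], D = diag(2, 3, 4), P⁻¹ = [[0, 1, 0], [1, 3, 0], [0, -2, 1]].
Q³ = P·diag(8, 27, 64)·P⁻¹ = [[27, 57, 0], [0, 8, 0], [0, -112, 64]].
The requested entry is 57.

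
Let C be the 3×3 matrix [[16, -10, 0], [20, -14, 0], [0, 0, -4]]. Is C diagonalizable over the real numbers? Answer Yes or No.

Characteristic polynomial: p(r) = r^3 + 2r^2 - 32r - 96 = (r - 6)(r + 4)^2.
r = -4 has algebraic multiplicity 2; rank(C + 4I) = 1, so geometric multiplicity = 2.
Every eigenvalue has geometric = algebraic multiplicity, so C is diagonalizable.

Yes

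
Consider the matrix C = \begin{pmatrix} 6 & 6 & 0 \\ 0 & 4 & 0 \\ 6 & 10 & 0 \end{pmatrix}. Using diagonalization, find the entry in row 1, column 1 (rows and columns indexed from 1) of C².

36

Characteristic polynomial: μ^3 - 10μ^2 + 24μ = μ(μ - 6)(μ - 4), so the eigenvalues are 0, 4, 6.
μ=6: eigenvector (1, 0, 1).
μ=4: eigenvector (-3, 1, -2).
μ=0: eigenvector (0, 0, 1).
P = [[1, -3, 0], [0, 1, 0], [1, -2, 1]], D = diag(6, 4, 0), P⁻¹ = [[1, 3, 0], [0, 1, 0], [-1, -1, 1]].
C² = P·diag(36, 16, 0)·P⁻¹ = [[36, 60, 0], [0, 16, 0], [36, 76, 0]].
The requested entry is 36.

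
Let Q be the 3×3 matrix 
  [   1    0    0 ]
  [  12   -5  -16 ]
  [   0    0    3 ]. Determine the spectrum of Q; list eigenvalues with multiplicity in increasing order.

-5, 1, 3

Characteristic polynomial: p(t) = t^3 + t^2 - 17t + 15 = (t - 3)(t - 1)(t + 5).
Roots (with multiplicity): -5, 1, 3.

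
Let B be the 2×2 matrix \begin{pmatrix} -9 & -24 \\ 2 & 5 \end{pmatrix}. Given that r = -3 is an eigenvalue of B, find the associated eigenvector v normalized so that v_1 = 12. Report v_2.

B + 3I = [[-6, -24], [2, 8]].
Solving (B + 3I)v = 0 gives the eigenspace spanned by (12, -3).
With v_1 = 12, v = (12, -3), so v_2 = -3.

-3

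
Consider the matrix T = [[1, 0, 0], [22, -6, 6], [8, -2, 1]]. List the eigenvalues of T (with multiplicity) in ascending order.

-3, -2, 1

Characteristic polynomial: p(λ) = λ^3 + 4λ^2 + λ - 6 = (λ - 1)(λ + 2)(λ + 3).
Roots (with multiplicity): -3, -2, 1.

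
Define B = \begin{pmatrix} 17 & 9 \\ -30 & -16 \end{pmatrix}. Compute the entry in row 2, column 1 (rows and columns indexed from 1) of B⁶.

-630

Characteristic polynomial: μ^2 - μ - 2 = (μ - 2)(μ + 1), so the eigenvalues are -1, 2.
μ=-1: eigenvector (1, -2).
μ=2: eigenvector (3, -5).
P = [[1, 3], [-2, -5]], D = diag(-1, 2), P⁻¹ = [[-5, -3], [2, 1]].
B⁶ = P·diag(1, 64)·P⁻¹ = [[379, 189], [-630, -314]].
The requested entry is -630.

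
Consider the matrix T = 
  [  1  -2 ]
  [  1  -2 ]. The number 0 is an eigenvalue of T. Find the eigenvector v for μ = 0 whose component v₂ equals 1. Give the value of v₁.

2

T = [[1, -2], [1, -2]].
Solving (T)v = 0 gives the eigenspace spanned by (2, 1).
With v₂ = 1, v = (2, 1), so v₁ = 2.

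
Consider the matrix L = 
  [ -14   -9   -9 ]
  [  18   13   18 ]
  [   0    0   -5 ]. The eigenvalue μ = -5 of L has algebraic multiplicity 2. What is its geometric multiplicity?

2

L + 5I = [[-9, -9, -9], [18, 18, 18], [0, 0, 0]].
This matrix has rank 1, so its null space has dimension 3 − 1 = 2.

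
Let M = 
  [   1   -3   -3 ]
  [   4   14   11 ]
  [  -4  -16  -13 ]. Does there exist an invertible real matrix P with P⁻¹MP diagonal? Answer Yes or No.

Characteristic polynomial: p(t) = t^3 - 2t^2 - 5t + 6 = (t - 3)(t - 1)(t + 2).
All 3 eigenvalues are distinct, so M is diagonalizable.

Yes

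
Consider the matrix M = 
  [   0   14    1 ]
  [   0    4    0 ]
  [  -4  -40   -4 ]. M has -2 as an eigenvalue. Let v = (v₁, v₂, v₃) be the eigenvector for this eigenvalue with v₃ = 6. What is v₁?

-3

M + 2I = [[2, 14, 1], [0, 6, 0], [-4, -40, -2]].
Solving (M + 2I)v = 0 gives the eigenspace spanned by (-3, 0, 6).
With v₃ = 6, v = (-3, 0, 6), so v₁ = -3.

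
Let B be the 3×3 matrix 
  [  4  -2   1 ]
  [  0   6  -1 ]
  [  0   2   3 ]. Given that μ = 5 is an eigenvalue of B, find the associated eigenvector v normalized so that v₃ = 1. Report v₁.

-1

B − 5I = [[-1, -2, 1], [0, 1, -1], [0, 2, -2]].
Solving (B − 5I)v = 0 gives the eigenspace spanned by (-1, 1, 1).
With v₃ = 1, v = (-1, 1, 1), so v₁ = -1.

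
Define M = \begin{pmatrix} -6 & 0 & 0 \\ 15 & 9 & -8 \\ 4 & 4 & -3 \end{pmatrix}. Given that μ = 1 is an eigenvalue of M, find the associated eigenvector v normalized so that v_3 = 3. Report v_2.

3

M − 1I = [[-7, 0, 0], [15, 8, -8], [4, 4, -4]].
Solving (M − 1I)v = 0 gives the eigenspace spanned by (0, 3, 3).
With v_3 = 3, v = (0, 3, 3), so v_2 = 3.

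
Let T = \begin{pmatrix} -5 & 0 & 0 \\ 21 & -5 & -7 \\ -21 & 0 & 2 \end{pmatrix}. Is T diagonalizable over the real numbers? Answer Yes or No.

Characteristic polynomial: p(s) = s^3 + 8s^2 + 5s - 50 = (s - 2)(s + 5)^2.
s = -5 has algebraic multiplicity 2; rank(T + 5I) = 1, so geometric multiplicity = 2.
Every eigenvalue has geometric = algebraic multiplicity, so T is diagonalizable.

Yes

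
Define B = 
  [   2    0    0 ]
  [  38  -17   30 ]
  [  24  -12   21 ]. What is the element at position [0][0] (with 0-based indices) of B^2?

Characteristic polynomial: s^3 - 6s^2 + 11s - 6 = (s - 3)(s - 2)(s - 1), so the eigenvalues are 1, 2, 3.
s=3: eigenvector (0, 3, 2).
s=2: eigenvector (1, 2, 0).
s=1: eigenvector (0, -5, -3).
P = [[0, 1, 0], [3, 2, -5], [2, 0, -3]], D = diag(3, 2, 1), P⁻¹ = [[6, -3, 5], [1, 0, 0], [4, -2, 3]].
B² = P·diag(9, 4, 1)·P⁻¹ = [[4, 0, 0], [150, -71, 120], [96, -48, 81]].
The requested entry is 4.

4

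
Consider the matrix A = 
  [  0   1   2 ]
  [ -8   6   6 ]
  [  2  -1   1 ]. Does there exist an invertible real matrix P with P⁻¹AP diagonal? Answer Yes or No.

Characteristic polynomial: p(t) = t^3 - 7t^2 + 16t - 12 = (t - 3)(t - 2)^2.
t = 2 has algebraic multiplicity 2; rank(A − 2I) = 2, so geometric multiplicity = 1.
Geometric multiplicity < algebraic multiplicity, so A is not diagonalizable.

No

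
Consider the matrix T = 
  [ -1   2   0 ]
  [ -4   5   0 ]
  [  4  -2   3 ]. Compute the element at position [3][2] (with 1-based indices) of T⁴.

-80

Characteristic polynomial: μ^3 - 7μ^2 + 15μ - 9 = (μ - 3)^2(μ - 1), so the eigenvalues are 1, 3, 3.
μ=3: eigenvector (1, 2, 0).
μ=1: eigenvector (-1, -1, 1).
μ=3: eigenvector (-1, -2, 1).
P = [[1, -1, -1], [2, -1, -2], [0, 1, 1]], D = diag(3, 1, 3), P⁻¹ = [[1, 0, 1], [-2, 1, 0], [2, -1, 1]].
T⁴ = P·diag(81, 1, 81)·P⁻¹ = [[-79, 80, 0], [-160, 161, 0], [160, -80, 81]].
The requested entry is -80.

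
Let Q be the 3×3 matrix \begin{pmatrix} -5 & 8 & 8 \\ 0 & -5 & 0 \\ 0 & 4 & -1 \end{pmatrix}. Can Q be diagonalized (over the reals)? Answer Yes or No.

Yes

Characteristic polynomial: p(t) = t^3 + 11t^2 + 35t + 25 = (t + 1)(t + 5)^2.
t = -5 has algebraic multiplicity 2; rank(Q + 5I) = 1, so geometric multiplicity = 2.
Every eigenvalue has geometric = algebraic multiplicity, so Q is diagonalizable.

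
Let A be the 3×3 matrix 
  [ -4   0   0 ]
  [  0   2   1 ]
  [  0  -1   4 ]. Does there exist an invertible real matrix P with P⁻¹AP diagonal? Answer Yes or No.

No

Characteristic polynomial: p(r) = r^3 - 2r^2 - 15r + 36 = (r - 3)^2(r + 4).
r = 3 has algebraic multiplicity 2; rank(A − 3I) = 2, so geometric multiplicity = 1.
Geometric multiplicity < algebraic multiplicity, so A is not diagonalizable.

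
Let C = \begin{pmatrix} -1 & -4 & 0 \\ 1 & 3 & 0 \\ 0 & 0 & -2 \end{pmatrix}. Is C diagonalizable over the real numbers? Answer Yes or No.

No

Characteristic polynomial: p(λ) = λ^3 - 3λ + 2 = (λ - 1)^2(λ + 2).
λ = 1 has algebraic multiplicity 2; rank(C − 1I) = 2, so geometric multiplicity = 1.
Geometric multiplicity < algebraic multiplicity, so C is not diagonalizable.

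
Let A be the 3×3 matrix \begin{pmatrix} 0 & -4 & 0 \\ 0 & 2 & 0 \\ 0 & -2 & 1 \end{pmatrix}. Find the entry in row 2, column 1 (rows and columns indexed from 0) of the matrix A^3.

-14

Characteristic polynomial: s^3 - 3s^2 + 2s = s(s - 2)(s - 1), so the eigenvalues are 0, 1, 2.
s=2: eigenvector (-2, 1, -2).
s=0: eigenvector (1, 0, 0).
s=1: eigenvector (0, 0, 1).
P = [[-2, 1, 0], [1, 0, 0], [-2, 0, 1]], D = diag(2, 0, 1), P⁻¹ = [[0, 1, 0], [1, 2, 0], [0, 2, 1]].
A³ = P·diag(8, 0, 1)·P⁻¹ = [[0, -16, 0], [0, 8, 0], [0, -14, 1]].
The requested entry is -14.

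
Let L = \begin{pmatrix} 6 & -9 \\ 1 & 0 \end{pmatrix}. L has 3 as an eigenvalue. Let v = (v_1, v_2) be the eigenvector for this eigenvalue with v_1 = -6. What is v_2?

-2

L − 3I = [[3, -9], [1, -3]].
Solving (L − 3I)v = 0 gives the eigenspace spanned by (-6, -2).
With v_1 = -6, v = (-6, -2), so v_2 = -2.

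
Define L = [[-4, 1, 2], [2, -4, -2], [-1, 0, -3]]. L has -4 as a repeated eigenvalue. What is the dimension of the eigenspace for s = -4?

L + 4I = [[0, 1, 2], [2, 0, -2], [-1, 0, 1]].
This matrix has rank 2, so its null space has dimension 3 − 2 = 1.

1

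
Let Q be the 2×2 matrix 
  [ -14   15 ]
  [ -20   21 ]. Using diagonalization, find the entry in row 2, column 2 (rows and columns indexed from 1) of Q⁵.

31101

Characteristic polynomial: μ^2 - 7μ + 6 = (μ - 6)(μ - 1), so the eigenvalues are 1, 6.
μ=1: eigenvector (1, 1).
μ=6: eigenvector (3, 4).
P = [[1, 3], [1, 4]], D = diag(1, 6), P⁻¹ = [[4, -3], [-1, 1]].
Q⁵ = P·diag(1, 7776)·P⁻¹ = [[-23324, 23325], [-31100, 31101]].
The requested entry is 31101.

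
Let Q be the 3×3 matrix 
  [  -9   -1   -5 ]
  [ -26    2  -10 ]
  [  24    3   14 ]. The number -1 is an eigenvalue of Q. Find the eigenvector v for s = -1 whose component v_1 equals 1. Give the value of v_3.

Q + 1I = [[-8, -1, -5], [-26, 3, -10], [24, 3, 15]].
Solving (Q + 1I)v = 0 gives the eigenspace spanned by (1, 2, -2).
With v_1 = 1, v = (1, 2, -2), so v_3 = -2.

-2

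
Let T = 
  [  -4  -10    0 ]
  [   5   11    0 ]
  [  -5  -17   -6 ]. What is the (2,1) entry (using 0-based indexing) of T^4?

Characteristic polynomial: s^3 - s^2 - 36s + 36 = (s - 6)(s - 1)(s + 6), so the eigenvalues are -6, 1, 6.
s=-6: eigenvector (0, 0, 1).
s=1: eigenvector (-2, 1, -1).
s=6: eigenvector (-1, 1, -1).
P = [[0, -2, -1], [0, 1, 1], [1, -1, -1]], D = diag(-6, 1, 6), P⁻¹ = [[0, 1, 1], [-1, -1, 0], [1, 2, 0]].
T⁴ = P·diag(1296, 1, 1296)·P⁻¹ = [[-1294, -2590, 0], [1295, 2591, 0], [-1295, -1295, 1296]].
The requested entry is -1295.

-1295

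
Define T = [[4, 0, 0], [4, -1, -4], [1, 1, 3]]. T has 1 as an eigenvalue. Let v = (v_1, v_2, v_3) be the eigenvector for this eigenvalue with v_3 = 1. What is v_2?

-2

T − 1I = [[3, 0, 0], [4, -2, -4], [1, 1, 2]].
Solving (T − 1I)v = 0 gives the eigenspace spanned by (0, -2, 1).
With v_3 = 1, v = (0, -2, 1), so v_2 = -2.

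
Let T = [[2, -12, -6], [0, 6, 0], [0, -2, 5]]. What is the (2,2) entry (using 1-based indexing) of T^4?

1296

Characteristic polynomial: s^3 - 13s^2 + 52s - 60 = (s - 6)(s - 5)(s - 2), so the eigenvalues are 2, 5, 6.
s=5: eigenvector (-2, 0, 1).
s=6: eigenvector (0, 1, -2).
s=2: eigenvector (1, 0, 0).
P = [[-2, 0, 1], [0, 1, 0], [1, -2, 0]], D = diag(5, 6, 2), P⁻¹ = [[0, 2, 1], [0, 1, 0], [1, 4, 2]].
T⁴ = P·diag(625, 1296, 16)·P⁻¹ = [[16, -2436, -1218], [0, 1296, 0], [0, -1342, 625]].
The requested entry is 1296.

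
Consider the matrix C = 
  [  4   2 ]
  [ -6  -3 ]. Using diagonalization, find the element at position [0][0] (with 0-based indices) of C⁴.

Characteristic polynomial: s^2 - s = s(s - 1), so the eigenvalues are 0, 1.
s=0: eigenvector (1, -2).
s=1: eigenvector (2, -3).
P = [[1, 2], [-2, -3]], D = diag(0, 1), P⁻¹ = [[-3, -2], [2, 1]].
C⁴ = P·diag(0, 1)·P⁻¹ = [[4, 2], [-6, -3]].
The requested entry is 4.

4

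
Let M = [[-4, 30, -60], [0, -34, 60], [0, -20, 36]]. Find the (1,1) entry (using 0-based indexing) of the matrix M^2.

Characteristic polynomial: λ^3 + 2λ^2 - 32λ - 96 = (λ - 6)(λ + 4)^2, so the eigenvalues are -4, -4, 6.
λ=-4: eigenvector (1, 0, 0).
λ=6: eigenvector (3, -3, -2).
λ=-4: eigenvector (-2, 2, 1).
P = [[1, 3, -2], [0, -3, 2], [0, -2, 1]], D = diag(-4, 6, -4), P⁻¹ = [[1, 1, 0], [0, 1, -2], [0, 2, -3]].
M² = P·diag(16, 36, 16)·P⁻¹ = [[16, 60, -120], [0, -44, 120], [0, -40, 96]].
The requested entry is -44.

-44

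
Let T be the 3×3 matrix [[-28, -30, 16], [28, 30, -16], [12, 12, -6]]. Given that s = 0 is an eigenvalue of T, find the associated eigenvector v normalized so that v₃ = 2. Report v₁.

-1

T = [[-28, -30, 16], [28, 30, -16], [12, 12, -6]].
Solving (T)v = 0 gives the eigenspace spanned by (-1, 2, 2).
With v₃ = 2, v = (-1, 2, 2), so v₁ = -1.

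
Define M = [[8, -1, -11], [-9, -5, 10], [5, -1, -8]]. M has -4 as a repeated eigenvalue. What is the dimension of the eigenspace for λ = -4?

M + 4I = [[12, -1, -11], [-9, -1, 10], [5, -1, -4]].
This matrix has rank 2, so its null space has dimension 3 − 2 = 1.

1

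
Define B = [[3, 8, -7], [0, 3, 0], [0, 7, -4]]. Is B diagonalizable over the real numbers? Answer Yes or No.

Characteristic polynomial: p(r) = r^3 - 2r^2 - 15r + 36 = (r - 3)^2(r + 4).
r = 3 has algebraic multiplicity 2; rank(B − 3I) = 2, so geometric multiplicity = 1.
Geometric multiplicity < algebraic multiplicity, so B is not diagonalizable.

No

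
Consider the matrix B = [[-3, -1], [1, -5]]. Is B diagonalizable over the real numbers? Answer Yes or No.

Characteristic polynomial: p(s) = s^2 + 8s + 16 = (s + 4)^2.
s = -4 has algebraic multiplicity 2; rank(B + 4I) = 1, so geometric multiplicity = 1.
Geometric multiplicity < algebraic multiplicity, so B is not diagonalizable.

No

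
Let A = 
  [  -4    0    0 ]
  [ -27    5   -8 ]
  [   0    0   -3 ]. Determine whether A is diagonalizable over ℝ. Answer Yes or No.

Characteristic polynomial: p(t) = t^3 + 2t^2 - 23t - 60 = (t - 5)(t + 3)(t + 4).
All 3 eigenvalues are distinct, so A is diagonalizable.

Yes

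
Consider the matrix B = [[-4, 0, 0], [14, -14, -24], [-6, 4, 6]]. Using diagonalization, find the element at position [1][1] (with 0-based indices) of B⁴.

Characteristic polynomial: t^3 + 12t^2 + 44t + 48 = (t + 2)(t + 4)(t + 6), so the eigenvalues are -6, -4, -2.
t=-4: eigenvector (1, -1, 1).
t=-6: eigenvector (0, 3, -1).
t=-2: eigenvector (0, -2, 1).
P = [[1, 0, 0], [-1, 3, -2], [1, -1, 1]], D = diag(-4, -6, -2), P⁻¹ = [[1, 0, 0], [-1, 1, 2], [-2, 1, 3]].
B⁴ = P·diag(256, 1296, 16)·P⁻¹ = [[256, 0, 0], [-4080, 3856, 7680], [1520, -1280, -2544]].
The requested entry is 3856.

3856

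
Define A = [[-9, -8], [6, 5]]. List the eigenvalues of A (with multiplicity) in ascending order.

Characteristic polynomial: p(μ) = μ^2 + 4μ + 3 = (μ + 1)(μ + 3).
Roots (with multiplicity): -3, -1.

-3, -1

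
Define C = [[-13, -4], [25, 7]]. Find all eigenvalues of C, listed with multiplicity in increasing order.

Characteristic polynomial: p(s) = s^2 + 6s + 9 = (s + 3)^2.
Roots (with multiplicity): -3, -3.

-3, -3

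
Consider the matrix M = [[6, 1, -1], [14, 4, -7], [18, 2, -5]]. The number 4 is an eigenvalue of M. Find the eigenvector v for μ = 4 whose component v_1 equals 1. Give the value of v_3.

M − 4I = [[2, 1, -1], [14, 0, -7], [18, 2, -9]].
Solving (M − 4I)v = 0 gives the eigenspace spanned by (1, 0, 2).
With v_1 = 1, v = (1, 0, 2), so v_3 = 2.

2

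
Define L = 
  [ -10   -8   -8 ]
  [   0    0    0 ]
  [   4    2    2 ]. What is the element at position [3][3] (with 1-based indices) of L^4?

Characteristic polynomial: r^3 + 8r^2 + 12r = r(r + 2)(r + 6), so the eigenvalues are -6, -2, 0.
r=-2: eigenvector (1, 0, -1).
r=0: eigenvector (0, 1, -1).
r=-6: eigenvector (2, 0, -1).
P = [[1, 0, 2], [0, 1, 0], [-1, -1, -1]], D = diag(-2, 0, -6), P⁻¹ = [[-1, -2, -2], [0, 1, 0], [1, 1, 1]].
L⁴ = P·diag(16, 0, 1296)·P⁻¹ = [[2576, 2560, 2560], [0, 0, 0], [-1280, -1264, -1264]].
The requested entry is -1264.

-1264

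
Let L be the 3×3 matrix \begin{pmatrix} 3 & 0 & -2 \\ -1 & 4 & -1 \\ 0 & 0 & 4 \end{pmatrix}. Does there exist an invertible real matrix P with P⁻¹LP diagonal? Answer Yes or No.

No

Characteristic polynomial: p(t) = t^3 - 11t^2 + 40t - 48 = (t - 4)^2(t - 3).
t = 4 has algebraic multiplicity 2; rank(L − 4I) = 2, so geometric multiplicity = 1.
Geometric multiplicity < algebraic multiplicity, so L is not diagonalizable.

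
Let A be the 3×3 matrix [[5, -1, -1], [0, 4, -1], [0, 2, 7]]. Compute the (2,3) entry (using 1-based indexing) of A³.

-91

Characteristic polynomial: s^3 - 16s^2 + 85s - 150 = (s - 6)(s - 5)^2, so the eigenvalues are 5, 5, 6.
s=6: eigenvector (-1, -1, 2).
s=5: eigenvector (1, 0, 0).
s=5: eigenvector (-1, -1, 1).
P = [[-1, 1, -1], [-1, 0, -1], [2, 0, 1]], D = diag(6, 5, 5), P⁻¹ = [[0, 1, 1], [1, -1, 0], [0, -2, -1]].
A³ = P·diag(216, 125, 125)·P⁻¹ = [[125, -91, -91], [0, 34, -91], [0, 182, 307]].
The requested entry is -91.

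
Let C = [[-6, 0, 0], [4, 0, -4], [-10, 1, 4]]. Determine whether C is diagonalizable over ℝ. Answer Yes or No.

No

Characteristic polynomial: p(t) = t^3 + 2t^2 - 20t + 24 = (t - 2)^2(t + 6).
t = 2 has algebraic multiplicity 2; rank(C − 2I) = 2, so geometric multiplicity = 1.
Geometric multiplicity < algebraic multiplicity, so C is not diagonalizable.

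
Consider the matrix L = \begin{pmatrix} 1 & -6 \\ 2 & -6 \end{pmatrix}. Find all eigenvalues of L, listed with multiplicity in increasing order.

-3, -2

Characteristic polynomial: p(t) = t^2 + 5t + 6 = (t + 2)(t + 3).
Roots (with multiplicity): -3, -2.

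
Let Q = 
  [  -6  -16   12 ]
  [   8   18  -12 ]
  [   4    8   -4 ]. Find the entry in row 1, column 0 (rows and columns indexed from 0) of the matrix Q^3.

Characteristic polynomial: t^3 - 8t^2 + 20t - 16 = (t - 4)(t - 2)^2, so the eigenvalues are 2, 2, 4.
t=4: eigenvector (-2, 2, 1).
t=2: eigenvector (2, -1, 0).
t=2: eigenvector (-3, 3, 2).
P = [[-2, 2, -3], [2, -1, 3], [1, 0, 2]], D = diag(4, 2, 2), P⁻¹ = [[2, 4, -3], [1, 1, 0], [-1, -2, 2]].
Q³ = P·diag(64, 8, 8)·P⁻¹ = [[-216, -448, 336], [224, 456, -336], [112, 224, -160]].
The requested entry is 224.

224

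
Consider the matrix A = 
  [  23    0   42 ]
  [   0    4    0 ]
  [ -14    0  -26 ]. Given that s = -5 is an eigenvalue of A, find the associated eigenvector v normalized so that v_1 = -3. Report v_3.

A + 5I = [[28, 0, 42], [0, 9, 0], [-14, 0, -21]].
Solving (A + 5I)v = 0 gives the eigenspace spanned by (-3, 0, 2).
With v_1 = -3, v = (-3, 0, 2), so v_3 = 2.

2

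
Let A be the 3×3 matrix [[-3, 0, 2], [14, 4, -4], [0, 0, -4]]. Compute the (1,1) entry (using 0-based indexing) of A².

16

Characteristic polynomial: s^3 + 3s^2 - 16s - 48 = (s - 4)(s + 3)(s + 4), so the eigenvalues are -4, -3, 4.
s=-3: eigenvector (1, -2, 0).
s=4: eigenvector (0, 1, 0).
s=-4: eigenvector (-2, 4, 1).
P = [[1, 0, -2], [-2, 1, 4], [0, 0, 1]], D = diag(-3, 4, -4), P⁻¹ = [[1, 0, 2], [2, 1, 0], [0, 0, 1]].
A² = P·diag(9, 16, 16)·P⁻¹ = [[9, 0, -14], [14, 16, 28], [0, 0, 16]].
The requested entry is 16.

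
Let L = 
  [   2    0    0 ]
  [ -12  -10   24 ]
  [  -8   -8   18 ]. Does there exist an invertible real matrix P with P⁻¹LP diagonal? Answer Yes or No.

Yes

Characteristic polynomial: p(s) = s^3 - 10s^2 + 28s - 24 = (s - 6)(s - 2)^2.
s = 2 has algebraic multiplicity 2; rank(L − 2I) = 1, so geometric multiplicity = 2.
Every eigenvalue has geometric = algebraic multiplicity, so L is diagonalizable.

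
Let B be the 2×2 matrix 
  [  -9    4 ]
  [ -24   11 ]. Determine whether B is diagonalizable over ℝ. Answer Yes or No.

Yes

Characteristic polynomial: p(λ) = λ^2 - 2λ - 3 = (λ - 3)(λ + 1).
All 2 eigenvalues are distinct, so B is diagonalizable.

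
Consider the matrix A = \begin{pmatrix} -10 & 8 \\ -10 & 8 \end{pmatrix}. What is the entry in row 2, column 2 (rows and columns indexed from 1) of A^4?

Characteristic polynomial: μ^2 + 2μ = μ(μ + 2), so the eigenvalues are -2, 0.
μ=-2: eigenvector (1, 1).
μ=0: eigenvector (-4, -5).
P = [[1, -4], [1, -5]], D = diag(-2, 0), P⁻¹ = [[5, -4], [1, -1]].
A⁴ = P·diag(16, 0)·P⁻¹ = [[80, -64], [80, -64]].
The requested entry is -64.

-64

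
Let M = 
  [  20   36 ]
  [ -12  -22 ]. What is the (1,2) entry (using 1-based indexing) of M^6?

-24192

Characteristic polynomial: λ^2 + 2λ - 8 = (λ - 2)(λ + 4), so the eigenvalues are -4, 2.
λ=-4: eigenvector (-3, 2).
λ=2: eigenvector (-2, 1).
P = [[-3, -2], [2, 1]], D = diag(-4, 2), P⁻¹ = [[1, 2], [-2, -3]].
M⁶ = P·diag(4096, 64)·P⁻¹ = [[-12032, -24192], [8064, 16192]].
The requested entry is -24192.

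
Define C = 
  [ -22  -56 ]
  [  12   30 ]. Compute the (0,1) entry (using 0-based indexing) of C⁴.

Characteristic polynomial: μ^2 - 8μ + 12 = (μ - 6)(μ - 2), so the eigenvalues are 2, 6.
μ=6: eigenvector (-2, 1).
μ=2: eigenvector (7, -3).
P = [[-2, 7], [1, -3]], D = diag(6, 2), P⁻¹ = [[3, 7], [1, 2]].
C⁴ = P·diag(1296, 16)·P⁻¹ = [[-7664, -17920], [3840, 8976]].
The requested entry is -17920.

-17920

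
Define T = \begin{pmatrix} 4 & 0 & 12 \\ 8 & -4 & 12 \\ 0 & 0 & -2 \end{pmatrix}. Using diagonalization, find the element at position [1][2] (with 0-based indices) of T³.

144

Characteristic polynomial: λ^3 + 2λ^2 - 16λ - 32 = (λ - 4)(λ + 2)(λ + 4), so the eigenvalues are -4, -2, 4.
λ=4: eigenvector (1, 1, 0).
λ=-4: eigenvector (0, 1, 0).
λ=-2: eigenvector (-2, -2, 1).
P = [[1, 0, -2], [1, 1, -2], [0, 0, 1]], D = diag(4, -4, -2), P⁻¹ = [[1, 0, 2], [-1, 1, 0], [0, 0, 1]].
T³ = P·diag(64, -64, -8)·P⁻¹ = [[64, 0, 144], [128, -64, 144], [0, 0, -8]].
The requested entry is 144.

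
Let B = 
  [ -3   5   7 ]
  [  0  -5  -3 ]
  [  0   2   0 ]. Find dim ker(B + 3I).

B + 3I = [[0, 5, 7], [0, -2, -3], [0, 2, 3]].
This matrix has rank 2, so its null space has dimension 3 − 2 = 1.

1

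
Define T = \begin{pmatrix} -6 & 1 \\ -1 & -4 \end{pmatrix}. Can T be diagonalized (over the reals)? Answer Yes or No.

No

Characteristic polynomial: p(r) = r^2 + 10r + 25 = (r + 5)^2.
r = -5 has algebraic multiplicity 2; rank(T + 5I) = 1, so geometric multiplicity = 1.
Geometric multiplicity < algebraic multiplicity, so T is not diagonalizable.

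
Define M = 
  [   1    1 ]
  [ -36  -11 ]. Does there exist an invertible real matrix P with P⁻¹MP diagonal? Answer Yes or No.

No

Characteristic polynomial: p(λ) = λ^2 + 10λ + 25 = (λ + 5)^2.
λ = -5 has algebraic multiplicity 2; rank(M + 5I) = 1, so geometric multiplicity = 1.
Geometric multiplicity < algebraic multiplicity, so M is not diagonalizable.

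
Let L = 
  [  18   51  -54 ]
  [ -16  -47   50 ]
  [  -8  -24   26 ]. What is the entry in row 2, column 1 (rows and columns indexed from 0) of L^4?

3840

Characteristic polynomial: μ^3 + 3μ^2 - 16μ + 12 = (μ - 2)(μ - 1)(μ + 6), so the eigenvalues are -6, 1, 2.
μ=1: eigenvector (-3, 1, 0).
μ=2: eigenvector (3, -2, -1).
μ=-6: eigenvector (-2, 2, 1).
P = [[-3, 3, -2], [1, -2, 2], [0, -1, 1]], D = diag(1, 2, -6), P⁻¹ = [[0, 1, -2], [1, 3, -4], [1, 3, -3]].
L⁴ = P·diag(1, 16, 1296)·P⁻¹ = [[-2544, -7635, 7590], [2560, 7681, -7650], [1280, 3840, -3824]].
The requested entry is 3840.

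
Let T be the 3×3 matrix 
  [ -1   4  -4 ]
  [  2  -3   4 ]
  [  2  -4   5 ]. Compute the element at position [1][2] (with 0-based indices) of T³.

4

Characteristic polynomial: r^3 - r^2 - r + 1 = (r - 1)^2(r + 1), so the eigenvalues are -1, 1, 1.
r=1: eigenvector (2, -2, -3).
r=-1: eigenvector (1, -1, -1).
r=1: eigenvector (0, 1, 1).
P = [[2, 1, 0], [-2, -1, 1], [-3, -1, 1]], D = diag(1, -1, 1), P⁻¹ = [[0, 1, -1], [1, -2, 2], [1, 1, 0]].
T³ = P·diag(1, -1, 1)·P⁻¹ = [[-1, 4, -4], [2, -3, 4], [2, -4, 5]].
The requested entry is 4.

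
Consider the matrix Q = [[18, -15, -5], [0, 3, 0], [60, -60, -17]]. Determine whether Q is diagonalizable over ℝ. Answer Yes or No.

Characteristic polynomial: p(r) = r^3 - 4r^2 - 3r + 18 = (r - 3)^2(r + 2).
r = 3 has algebraic multiplicity 2; rank(Q − 3I) = 1, so geometric multiplicity = 2.
Every eigenvalue has geometric = algebraic multiplicity, so Q is diagonalizable.

Yes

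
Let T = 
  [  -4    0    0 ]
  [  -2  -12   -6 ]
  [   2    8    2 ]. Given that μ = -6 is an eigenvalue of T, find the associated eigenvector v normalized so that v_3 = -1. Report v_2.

T + 6I = [[2, 0, 0], [-2, -6, -6], [2, 8, 8]].
Solving (T + 6I)v = 0 gives the eigenspace spanned by (0, 1, -1).
With v_3 = -1, v = (0, 1, -1), so v_2 = 1.

1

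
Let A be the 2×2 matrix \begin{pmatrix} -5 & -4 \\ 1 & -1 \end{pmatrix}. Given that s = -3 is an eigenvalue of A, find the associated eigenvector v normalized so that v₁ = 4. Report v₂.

A + 3I = [[-2, -4], [1, 2]].
Solving (A + 3I)v = 0 gives the eigenspace spanned by (4, -2).
With v₁ = 4, v = (4, -2), so v₂ = -2.

-2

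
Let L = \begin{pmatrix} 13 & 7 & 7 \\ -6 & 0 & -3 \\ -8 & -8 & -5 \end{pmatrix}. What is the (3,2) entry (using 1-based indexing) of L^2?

Characteristic polynomial: s^3 - 8s^2 + 9s + 18 = (s - 6)(s - 3)(s + 1), so the eigenvalues are -1, 3, 6.
s=6: eigenvector (1, -1, 0).
s=-1: eigenvector (-1, 0, 2).
s=3: eigenvector (0, -1, 1).
P = [[1, -1, 0], [-1, 0, -1], [0, 2, 1]], D = diag(6, -1, 3), P⁻¹ = [[2, 1, 1], [1, 1, 1], [-2, -2, -1]].
L² = P·diag(36, 1, 9)·P⁻¹ = [[71, 35, 35], [-54, -18, -27], [-16, -16, -7]].
The requested entry is -16.

-16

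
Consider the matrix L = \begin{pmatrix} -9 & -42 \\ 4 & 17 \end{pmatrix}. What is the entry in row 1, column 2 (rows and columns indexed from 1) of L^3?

Characteristic polynomial: s^2 - 8s + 15 = (s - 5)(s - 3), so the eigenvalues are 3, 5.
s=3: eigenvector (7, -2).
s=5: eigenvector (-3, 1).
P = [[7, -3], [-2, 1]], D = diag(3, 5), P⁻¹ = [[1, 3], [2, 7]].
L³ = P·diag(27, 125)·P⁻¹ = [[-561, -2058], [196, 713]].
The requested entry is -2058.

-2058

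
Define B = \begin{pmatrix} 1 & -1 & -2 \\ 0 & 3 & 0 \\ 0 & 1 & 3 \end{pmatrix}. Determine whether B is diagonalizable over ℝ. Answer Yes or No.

Characteristic polynomial: p(t) = t^3 - 7t^2 + 15t - 9 = (t - 3)^2(t - 1).
t = 3 has algebraic multiplicity 2; rank(B − 3I) = 2, so geometric multiplicity = 1.
Geometric multiplicity < algebraic multiplicity, so B is not diagonalizable.

No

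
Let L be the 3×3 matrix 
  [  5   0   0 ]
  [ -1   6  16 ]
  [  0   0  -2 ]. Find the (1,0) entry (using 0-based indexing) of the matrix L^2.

-11

Characteristic polynomial: r^3 - 9r^2 + 8r + 60 = (r - 6)(r - 5)(r + 2), so the eigenvalues are -2, 5, 6.
r=5: eigenvector (1, 1, 0).
r=-2: eigenvector (0, -2, 1).
r=6: eigenvector (0, 1, 0).
P = [[1, 0, 0], [1, -2, 1], [0, 1, 0]], D = diag(5, -2, 6), P⁻¹ = [[1, 0, 0], [0, 0, 1], [-1, 1, 2]].
L² = P·diag(25, 4, 36)·P⁻¹ = [[25, 0, 0], [-11, 36, 64], [0, 0, 4]].
The requested entry is -11.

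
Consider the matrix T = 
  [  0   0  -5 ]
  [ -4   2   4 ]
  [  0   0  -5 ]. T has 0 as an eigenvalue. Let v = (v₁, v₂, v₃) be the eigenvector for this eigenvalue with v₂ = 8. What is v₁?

T = [[0, 0, -5], [-4, 2, 4], [0, 0, -5]].
Solving (T)v = 0 gives the eigenspace spanned by (4, 8, 0).
With v₂ = 8, v = (4, 8, 0), so v₁ = 4.

4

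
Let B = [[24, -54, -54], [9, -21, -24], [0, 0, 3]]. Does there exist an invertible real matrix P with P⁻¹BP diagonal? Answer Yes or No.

Characteristic polynomial: p(r) = r^3 - 6r^2 - 9r + 54 = (r - 6)(r - 3)(r + 3).
All 3 eigenvalues are distinct, so B is diagonalizable.

Yes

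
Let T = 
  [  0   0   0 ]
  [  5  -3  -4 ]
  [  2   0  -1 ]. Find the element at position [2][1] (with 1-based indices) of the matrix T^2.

-23

Characteristic polynomial: s^3 + 4s^2 + 3s = s(s + 1)(s + 3), so the eigenvalues are -3, -1, 0.
s=0: eigenvector (1, -1, 2).
s=-3: eigenvector (0, 1, 0).
s=-1: eigenvector (0, -2, 1).
P = [[1, 0, 0], [-1, 1, -2], [2, 0, 1]], D = diag(0, -3, -1), P⁻¹ = [[1, 0, 0], [-3, 1, 2], [-2, 0, 1]].
T² = P·diag(0, 9, 1)·P⁻¹ = [[0, 0, 0], [-23, 9, 16], [-2, 0, 1]].
The requested entry is -23.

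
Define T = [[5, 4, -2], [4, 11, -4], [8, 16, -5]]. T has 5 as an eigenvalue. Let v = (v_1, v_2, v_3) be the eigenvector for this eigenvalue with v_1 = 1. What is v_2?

2

T − 5I = [[0, 4, -2], [4, 6, -4], [8, 16, -10]].
Solving (T − 5I)v = 0 gives the eigenspace spanned by (1, 2, 4).
With v_1 = 1, v = (1, 2, 4), so v_2 = 2.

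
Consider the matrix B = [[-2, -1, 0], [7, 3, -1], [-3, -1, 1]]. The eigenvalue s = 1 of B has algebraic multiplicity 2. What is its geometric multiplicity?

1

B − 1I = [[-3, -1, 0], [7, 2, -1], [-3, -1, 0]].
This matrix has rank 2, so its null space has dimension 3 − 2 = 1.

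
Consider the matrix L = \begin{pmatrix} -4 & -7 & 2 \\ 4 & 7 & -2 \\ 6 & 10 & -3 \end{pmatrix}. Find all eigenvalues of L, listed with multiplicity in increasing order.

Characteristic polynomial: p(r) = r^3 - r = r(r - 1)(r + 1).
Roots (with multiplicity): -1, 0, 1.

-1, 0, 1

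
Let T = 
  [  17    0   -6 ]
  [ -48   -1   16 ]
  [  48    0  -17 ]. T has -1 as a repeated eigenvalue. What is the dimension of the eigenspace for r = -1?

T + 1I = [[18, 0, -6], [-48, 0, 16], [48, 0, -16]].
This matrix has rank 1, so its null space has dimension 3 − 1 = 2.

2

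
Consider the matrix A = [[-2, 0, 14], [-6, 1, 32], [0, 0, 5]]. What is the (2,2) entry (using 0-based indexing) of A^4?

Characteristic polynomial: r^3 - 4r^2 - 7r + 10 = (r - 5)(r - 1)(r + 2), so the eigenvalues are -2, 1, 5.
r=-2: eigenvector (1, 2, 0).
r=1: eigenvector (0, 1, 0).
r=5: eigenvector (2, 5, 1).
P = [[1, 0, 2], [2, 1, 5], [0, 0, 1]], D = diag(-2, 1, 5), P⁻¹ = [[1, 0, -2], [-2, 1, -1], [0, 0, 1]].
A⁴ = P·diag(16, 1, 625)·P⁻¹ = [[16, 0, 1218], [30, 1, 3060], [0, 0, 625]].
The requested entry is 625.

625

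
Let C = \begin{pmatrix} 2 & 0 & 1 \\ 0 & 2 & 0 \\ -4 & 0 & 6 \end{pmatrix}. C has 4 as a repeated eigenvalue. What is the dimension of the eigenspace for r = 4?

1

C − 4I = [[-2, 0, 1], [0, -2, 0], [-4, 0, 2]].
This matrix has rank 2, so its null space has dimension 3 − 2 = 1.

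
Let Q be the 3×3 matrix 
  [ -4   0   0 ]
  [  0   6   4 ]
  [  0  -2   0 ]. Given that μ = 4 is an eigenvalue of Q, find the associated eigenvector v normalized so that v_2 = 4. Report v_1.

Q − 4I = [[-8, 0, 0], [0, 2, 4], [0, -2, -4]].
Solving (Q − 4I)v = 0 gives the eigenspace spanned by (0, 4, -2).
With v_2 = 4, v = (0, 4, -2), so v_1 = 0.

0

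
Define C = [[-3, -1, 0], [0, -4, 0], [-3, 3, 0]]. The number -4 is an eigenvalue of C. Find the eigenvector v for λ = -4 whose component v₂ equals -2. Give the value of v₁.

C + 4I = [[1, -1, 0], [0, 0, 0], [-3, 3, 4]].
Solving (C + 4I)v = 0 gives the eigenspace spanned by (-2, -2, 0).
With v₂ = -2, v = (-2, -2, 0), so v₁ = -2.

-2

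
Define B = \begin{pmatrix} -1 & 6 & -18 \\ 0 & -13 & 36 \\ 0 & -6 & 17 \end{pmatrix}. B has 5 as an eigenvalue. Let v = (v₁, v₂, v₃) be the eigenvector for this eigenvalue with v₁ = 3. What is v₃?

-3

B − 5I = [[-6, 6, -18], [0, -18, 36], [0, -6, 12]].
Solving (B − 5I)v = 0 gives the eigenspace spanned by (3, -6, -3).
With v₁ = 3, v = (3, -6, -3), so v₃ = -3.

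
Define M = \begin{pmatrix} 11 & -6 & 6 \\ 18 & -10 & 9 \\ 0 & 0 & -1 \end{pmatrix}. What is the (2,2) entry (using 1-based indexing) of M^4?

-44

Characteristic polynomial: t^3 - 3t - 2 = (t - 2)(t + 1)^2, so the eigenvalues are -1, -1, 2.
t=-1: eigenvector (-1, -2, 0).
t=2: eigenvector (2, 3, 0).
t=-1: eigenvector (-1, -1, 1).
P = [[-1, 2, -1], [-2, 3, -1], [0, 0, 1]], D = diag(-1, 2, -1), P⁻¹ = [[3, -2, 1], [2, -1, 1], [0, 0, 1]].
M⁴ = P·diag(1, 16, 1)·P⁻¹ = [[61, -30, 30], [90, -44, 45], [0, 0, 1]].
The requested entry is -44.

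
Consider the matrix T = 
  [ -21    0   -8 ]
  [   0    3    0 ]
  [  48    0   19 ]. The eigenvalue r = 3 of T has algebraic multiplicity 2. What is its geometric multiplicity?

T − 3I = [[-24, 0, -8], [0, 0, 0], [48, 0, 16]].
This matrix has rank 1, so its null space has dimension 3 − 1 = 2.

2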